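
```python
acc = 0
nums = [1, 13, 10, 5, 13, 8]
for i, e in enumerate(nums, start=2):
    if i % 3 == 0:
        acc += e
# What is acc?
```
Trace:
  acc=0
  acc=0, i=2, e=1
  acc=13, i=3, e=13
  acc=13, i=4, e=10
  acc=13, i=5, e=5
  acc=26, i=6, e=13
  acc=26, i=7, e=8

Final answer: 26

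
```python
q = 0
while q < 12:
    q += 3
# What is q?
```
Trace:
  q=0
  q=3
  q=6
  q=9
  q=12

Final answer: 12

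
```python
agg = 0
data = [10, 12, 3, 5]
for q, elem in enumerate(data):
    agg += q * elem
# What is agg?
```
Trace:
  agg=0
  agg=0, q=0, elem=10
  agg=12, q=1, elem=12
  agg=18, q=2, elem=3
  agg=33, q=3, elem=5

Final answer: 33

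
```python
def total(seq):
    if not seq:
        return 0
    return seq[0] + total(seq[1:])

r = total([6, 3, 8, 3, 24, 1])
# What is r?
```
Call trace:
total(seq=[6, 3, 8, 3, 24, 1])
  total(seq=[3, 8, 3, 24, 1])
    total(seq=[8, 3, 24, 1])
      total(seq=[3, 24, 1])
        total(seq=[24, 1])
          total(seq=[1])
            total(seq=[])
            -> return 0
          -> return 1
        -> return 25
      -> return 28
    -> return 36
  -> return 39
-> return 45

Final answer: 45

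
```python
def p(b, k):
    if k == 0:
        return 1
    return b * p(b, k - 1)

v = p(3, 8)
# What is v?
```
Call trace:
p(b=3, k=8)
  p(b=3, k=7)
    p(b=3, k=6)
      p(b=3, k=5)
        p(b=3, k=4)
          p(b=3, k=3)
            p(b=3, k=2)
              p(b=3, k=1)
                p(b=3, k=0)
                -> return 1
              -> return 3
            -> return 9
          -> return 27
        -> return 81
      -> return 243
    -> return 729
  -> return 2187
-> return 6561

Final answer: 6561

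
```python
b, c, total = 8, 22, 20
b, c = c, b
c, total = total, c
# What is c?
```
Trace:
  b=8, c=22, total=20
  b=22, c=8, total=20
  b=22, c=20, total=8

Final answer: 20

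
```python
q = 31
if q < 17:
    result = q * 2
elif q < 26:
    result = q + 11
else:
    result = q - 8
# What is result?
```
Trace:
  q=31
  q=31, result=23

Final answer: 23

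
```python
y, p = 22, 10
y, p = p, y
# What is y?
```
Trace:
  y=22, p=10
  y=10, p=22

Final answer: 10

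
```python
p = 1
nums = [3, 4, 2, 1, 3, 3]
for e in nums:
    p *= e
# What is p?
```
Trace:
  p=1
  p=3, e=3
  p=12, e=4
  p=24, e=2
  p=24, e=1
  p=72, e=3
  p=216, e=3

Final answer: 216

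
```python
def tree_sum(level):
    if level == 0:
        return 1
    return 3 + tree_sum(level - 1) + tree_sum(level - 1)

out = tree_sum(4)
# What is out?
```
Call trace (a repeated sub-call is expanded the first time; later identical calls just restate its return value):
tree_sum(level=4)
  tree_sum(level=3)
    tree_sum(level=2)
      tree_sum(level=1)
        tree_sum(level=0)
        -> return 1
        tree_sum(level=0)
        -> return 1
      -> return 5
      tree_sum(level=1) -> return 5  (same call as traced above)
    -> return 13
    tree_sum(level=2) -> return 13  (same call as traced above)
  -> return 29
  tree_sum(level=3) -> return 29  (same call as traced above)
-> return 61

Final answer: 61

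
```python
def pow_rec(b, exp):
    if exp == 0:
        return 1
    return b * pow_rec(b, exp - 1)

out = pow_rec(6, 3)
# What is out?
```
Call trace:
pow_rec(b=6, exp=3)
  pow_rec(b=6, exp=2)
    pow_rec(b=6, exp=1)
      pow_rec(b=6, exp=0)
      -> return 1
    -> return 6
  -> return 36
-> return 216

Final answer: 216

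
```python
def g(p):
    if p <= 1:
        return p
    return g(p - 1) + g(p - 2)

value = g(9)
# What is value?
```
Call trace (a repeated sub-call is expanded the first time; later identical calls just restate its return value):
g(p=9)
  g(p=8)
    g(p=7)
      g(p=6)
        g(p=5)
          g(p=4)
            g(p=3)
              g(p=2)
                g(p=1)
                -> return 1
                g(p=0)
                -> return 0
              -> return 1
              g(p=1)
              -> return 1
            -> return 2
            g(p=2) -> return 1  (same call as traced above)
          -> return 3
          g(p=3) -> return 2  (same call as traced above)
        -> return 5
        g(p=4) -> return 3  (same call as traced above)
      -> return 8
      g(p=5) -> return 5  (same call as traced above)
    -> return 13
    g(p=6) -> return 8  (same call as traced above)
  -> return 21
  g(p=7) -> return 13  (same call as traced above)
-> return 34

Final answer: 34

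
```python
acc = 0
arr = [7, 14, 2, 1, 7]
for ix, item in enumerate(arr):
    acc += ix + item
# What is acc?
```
Trace:
  acc=0
  acc=7, ix=0, item=7
  acc=22, ix=1, item=14
  acc=26, ix=2, item=2
  acc=30, ix=3, item=1
  acc=41, ix=4, item=7

Final answer: 41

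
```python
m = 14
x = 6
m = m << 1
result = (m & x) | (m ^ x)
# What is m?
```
Trace:
  m=14
  m=14, x=6
  m=28, x=6
  m=28, x=6, result=30

Final answer: 28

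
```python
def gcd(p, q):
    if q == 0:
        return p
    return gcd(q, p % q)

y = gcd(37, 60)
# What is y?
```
Call trace:
gcd(p=37, q=60)
  gcd(p=60, q=37)
    gcd(p=37, q=23)
      gcd(p=23, q=14)
        gcd(p=14, q=9)
          gcd(p=9, q=5)
            gcd(p=5, q=4)
              gcd(p=4, q=1)
                gcd(p=1, q=0)
                -> return 1
              -> return 1
            -> return 1
          -> return 1
        -> return 1
      -> return 1
    -> return 1
  -> return 1
-> return 1

Final answer: 1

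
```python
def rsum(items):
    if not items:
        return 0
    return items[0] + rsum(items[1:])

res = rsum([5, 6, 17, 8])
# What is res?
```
Call trace:
rsum(items=[5, 6, 17, 8])
  rsum(items=[6, 17, 8])
    rsum(items=[17, 8])
      rsum(items=[8])
        rsum(items=[])
        -> return 0
      -> return 8
    -> return 25
  -> return 31
-> return 36

Final answer: 36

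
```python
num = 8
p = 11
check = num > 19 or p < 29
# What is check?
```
Trace:
  num=8
  num=8, p=11
  num=8, p=11, check=True

Final answer: True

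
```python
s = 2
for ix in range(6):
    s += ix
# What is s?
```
Trace:
  s=2
  s=2, ix=0
  s=3, ix=1
  s=5, ix=2
  s=8, ix=3
  s=12, ix=4
  s=17, ix=5

Final answer: 17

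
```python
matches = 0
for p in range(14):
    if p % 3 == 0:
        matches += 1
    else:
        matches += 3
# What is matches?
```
Trace:
  matches=0
  matches=1, p=0
  matches=4, p=1
  matches=7, p=2
  matches=8, p=3
  matches=11, p=4
  matches=14, p=5
  matches=15, p=6
  matches=18, p=7
  matches=21, p=8
  matches=22, p=9
  matches=25, p=10
  matches=28, p=11
  matches=29, p=12
  matches=32, p=13

Final answer: 32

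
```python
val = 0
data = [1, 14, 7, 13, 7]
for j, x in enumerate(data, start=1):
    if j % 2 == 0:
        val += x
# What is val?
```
Trace:
  val=0
  val=0, j=1, x=1
  val=14, j=2, x=14
  val=14, j=3, x=7
  val=27, j=4, x=13
  val=27, j=5, x=7

Final answer: 27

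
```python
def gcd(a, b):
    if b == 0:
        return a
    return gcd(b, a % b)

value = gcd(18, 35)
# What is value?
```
Call trace:
gcd(a=18, b=35)
  gcd(a=35, b=18)
    gcd(a=18, b=17)
      gcd(a=17, b=1)
        gcd(a=1, b=0)
        -> return 1
      -> return 1
    -> return 1
  -> return 1
-> return 1

Final answer: 1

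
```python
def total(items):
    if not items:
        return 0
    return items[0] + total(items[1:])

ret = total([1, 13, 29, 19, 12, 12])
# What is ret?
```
Call trace:
total(items=[1, 13, 29, 19, 12, 12])
  total(items=[13, 29, 19, 12, 12])
    total(items=[29, 19, 12, 12])
      total(items=[19, 12, 12])
        total(items=[12, 12])
          total(items=[12])
            total(items=[])
            -> return 0
          -> return 12
        -> return 24
      -> return 43
    -> return 72
  -> return 85
-> return 86

Final answer: 86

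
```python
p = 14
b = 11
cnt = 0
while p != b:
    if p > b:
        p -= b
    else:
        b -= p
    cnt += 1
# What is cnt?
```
Trace:
  p=14
  p=14, b=11
  p=14, b=11, cnt=0
  p=3, b=11, cnt=1
  p=3, b=8, cnt=2
  p=3, b=5, cnt=3
  p=3, b=2, cnt=4
  p=1, b=2, cnt=5
  p=1, b=1, cnt=6

Final answer: 6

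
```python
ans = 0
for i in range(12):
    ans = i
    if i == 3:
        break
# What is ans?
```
Trace:
  ans=0
  ans=0, i=0
  ans=1, i=1
  ans=2, i=2
  ans=3, i=3

Final answer: 3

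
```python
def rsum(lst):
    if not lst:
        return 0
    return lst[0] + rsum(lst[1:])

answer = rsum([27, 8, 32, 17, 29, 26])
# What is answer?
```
Call trace:
rsum(lst=[27, 8, 32, 17, 29, 26])
  rsum(lst=[8, 32, 17, 29, 26])
    rsum(lst=[32, 17, 29, 26])
      rsum(lst=[17, 29, 26])
        rsum(lst=[29, 26])
          rsum(lst=[26])
            rsum(lst=[])
            -> return 0
          -> return 26
        -> return 55
      -> return 72
    -> return 104
  -> return 112
-> return 139

Final answer: 139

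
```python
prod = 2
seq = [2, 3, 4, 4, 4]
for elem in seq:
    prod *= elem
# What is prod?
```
Trace:
  prod=2
  prod=4, elem=2
  prod=12, elem=3
  prod=48, elem=4
  prod=192, elem=4
  prod=768, elem=4

Final answer: 768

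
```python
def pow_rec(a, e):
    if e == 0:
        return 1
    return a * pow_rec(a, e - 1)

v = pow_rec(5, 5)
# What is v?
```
Call trace:
pow_rec(a=5, e=5)
  pow_rec(a=5, e=4)
    pow_rec(a=5, e=3)
      pow_rec(a=5, e=2)
        pow_rec(a=5, e=1)
          pow_rec(a=5, e=0)
          -> return 1
        -> return 5
      -> return 25
    -> return 125
  -> return 625
-> return 3125

Final answer: 3125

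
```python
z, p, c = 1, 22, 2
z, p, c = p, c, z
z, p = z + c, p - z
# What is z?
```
Trace:
  z=1, p=22, c=2
  z=22, p=2, c=1
  z=23, p=-20, c=1

Final answer: 23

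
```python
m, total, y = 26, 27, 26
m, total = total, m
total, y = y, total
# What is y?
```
Trace:
  m=26, total=27, y=26
  m=27, total=26, y=26
  m=27, total=26, y=26

Final answer: 26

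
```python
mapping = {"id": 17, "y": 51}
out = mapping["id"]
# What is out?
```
Trace:
  mapping={'id': 17, 'y': 51}
  mapping={'id': 17, 'y': 51}, out=17

Final answer: 17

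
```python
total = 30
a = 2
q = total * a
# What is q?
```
Trace:
  total=30
  total=30, a=2
  total=30, a=2, q=60

Final answer: 60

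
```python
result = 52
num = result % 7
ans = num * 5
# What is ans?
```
Trace:
  result=52
  result=52, num=3
  result=52, num=3, ans=15

Final answer: 15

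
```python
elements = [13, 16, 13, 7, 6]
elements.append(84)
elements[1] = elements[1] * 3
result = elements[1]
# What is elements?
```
Trace:
  elements=[13, 16, 13, 7, 6]
  elements=[13, 16, 13, 7, 6, 84]
  elements=[13, 48, 13, 7, 6, 84]
  elements=[13, 48, 13, 7, 6, 84], result=48

Final answer: [13, 48, 13, 7, 6, 84]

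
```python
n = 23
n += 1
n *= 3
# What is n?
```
Trace:
  n=23
  n=24
  n=72

Final answer: 72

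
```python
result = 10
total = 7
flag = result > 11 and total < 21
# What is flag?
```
Trace:
  result=10
  result=10, total=7
  result=10, total=7, flag=False

Final answer: False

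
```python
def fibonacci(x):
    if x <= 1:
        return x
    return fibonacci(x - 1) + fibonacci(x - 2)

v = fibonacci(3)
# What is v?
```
Call trace:
fibonacci(x=3)
  fibonacci(x=2)
    fibonacci(x=1)
    -> return 1
    fibonacci(x=0)
    -> return 0
  -> return 1
  fibonacci(x=1)
  -> return 1
-> return 2

Final answer: 2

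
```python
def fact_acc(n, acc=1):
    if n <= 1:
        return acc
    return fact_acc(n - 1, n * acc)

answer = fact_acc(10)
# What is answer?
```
Call trace:
fact_acc(n=10, acc=1)
  fact_acc(n=9, acc=10)
    fact_acc(n=8, acc=90)
      fact_acc(n=7, acc=720)
        fact_acc(n=6, acc=5040)
          fact_acc(n=5, acc=30240)
            fact_acc(n=4, acc=151200)
              fact_acc(n=3, acc=604800)
                fact_acc(n=2, acc=1814400)
                  fact_acc(n=1, acc=3628800)
                  -> return 3628800
                -> return 3628800
              -> return 3628800
            -> return 3628800
          -> return 3628800
        -> return 3628800
      -> return 3628800
    -> return 3628800
  -> return 3628800
-> return 3628800

Final answer: 3628800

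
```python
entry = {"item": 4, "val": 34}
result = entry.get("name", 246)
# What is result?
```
Trace:
  entry={'item': 4, 'val': 34}
  entry={'item': 4, 'val': 34}, result=246

Final answer: 246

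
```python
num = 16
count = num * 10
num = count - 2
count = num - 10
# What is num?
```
Trace:
  num=16
  num=16, count=160
  num=158, count=160
  num=158, count=148

Final answer: 158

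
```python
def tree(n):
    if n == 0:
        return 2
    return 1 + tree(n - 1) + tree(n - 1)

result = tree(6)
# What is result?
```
Call trace (a repeated sub-call is expanded the first time; later identical calls just restate its return value):
tree(n=6)
  tree(n=5)
    tree(n=4)
      tree(n=3)
        tree(n=2)
          tree(n=1)
            tree(n=0)
            -> return 2
            tree(n=0)
            -> return 2
          -> return 5
          tree(n=1) -> return 5  (same call as traced above)
        -> return 11
        tree(n=2) -> return 11  (same call as traced above)
      -> return 23
      tree(n=3) -> return 23  (same call as traced above)
    -> return 47
    tree(n=4) -> return 47  (same call as traced above)
  -> return 95
  tree(n=5) -> return 95  (same call as traced above)
-> return 191

Final answer: 191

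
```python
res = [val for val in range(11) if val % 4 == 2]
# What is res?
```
Trace:
  val=0
  val=1
  val=2
  val=3
  val=4
  val=5
  val=6
  val=7
  val=8
  val=9
  val=10
  res=[2, 6, 10]

Final answer: [2, 6, 10]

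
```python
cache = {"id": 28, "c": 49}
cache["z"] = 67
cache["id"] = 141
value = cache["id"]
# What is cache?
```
Trace:
  cache={'id': 28, 'c': 49}
  cache={'id': 28, 'c': 49, 'z': 67}
  cache={'id': 141, 'c': 49, 'z': 67}
  cache={'id': 141, 'c': 49, 'z': 67}, value=141

Final answer: {'id': 141, 'c': 49, 'z': 67}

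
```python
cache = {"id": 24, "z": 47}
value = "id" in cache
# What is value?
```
Trace:
  cache={'id': 24, 'z': 47}
  cache={'id': 24, 'z': 47}, value=True

Final answer: True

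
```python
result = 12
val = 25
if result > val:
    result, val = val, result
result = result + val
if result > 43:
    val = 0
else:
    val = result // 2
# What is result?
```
Trace:
  result=12
  result=12, val=25
  result=12, val=25
  result=37, val=25
  result=37, val=18

Final answer: 37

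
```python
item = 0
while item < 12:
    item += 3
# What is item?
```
Trace:
  item=0
  item=3
  item=6
  item=9
  item=12

Final answer: 12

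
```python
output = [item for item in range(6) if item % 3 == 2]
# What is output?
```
Trace:
  item=0
  item=1
  item=2
  item=3
  item=4
  item=5
  output=[2, 5]

Final answer: [2, 5]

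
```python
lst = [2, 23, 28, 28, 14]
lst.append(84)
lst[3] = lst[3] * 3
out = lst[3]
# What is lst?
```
Trace:
  lst=[2, 23, 28, 28, 14]
  lst=[2, 23, 28, 28, 14, 84]
  lst=[2, 23, 28, 84, 14, 84]
  lst=[2, 23, 28, 84, 14, 84], out=84

Final answer: [2, 23, 28, 84, 14, 84]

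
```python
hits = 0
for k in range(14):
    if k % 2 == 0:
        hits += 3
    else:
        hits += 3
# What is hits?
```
Trace:
  hits=0
  hits=3, k=0
  hits=6, k=1
  hits=9, k=2
  hits=12, k=3
  hits=15, k=4
  hits=18, k=5
  hits=21, k=6
  hits=24, k=7
  hits=27, k=8
  hits=30, k=9
  hits=33, k=10
  hits=36, k=11
  hits=39, k=12
  hits=42, k=13

Final answer: 42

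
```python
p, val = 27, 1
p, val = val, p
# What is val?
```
Trace:
  p=27, val=1
  p=1, val=27

Final answer: 27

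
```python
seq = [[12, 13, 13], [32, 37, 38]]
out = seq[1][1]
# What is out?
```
Trace:
  seq=[[12, 13, 13], [32, 37, 38]]
  seq=[[12, 13, 13], [32, 37, 38]], out=37

Final answer: 37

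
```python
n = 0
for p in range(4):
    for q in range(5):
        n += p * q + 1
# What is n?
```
Trace:
  n=0
  n=1, p=0, q=0
  n=2, p=0, q=1
  n=3, p=0, q=2
  n=4, p=0, q=3
  n=5, p=0, q=4
  n=6, p=1, q=0
  n=8, p=1, q=1
  n=11, p=1, q=2
  n=15, p=1, q=3
  n=20, p=1, q=4
  n=21, p=2, q=0
  n=24, p=2, q=1
  n=29, p=2, q=2
  n=36, p=2, q=3
  n=45, p=2, q=4
  n=46, p=3, q=0
  n=50, p=3, q=1
  n=57, p=3, q=2
  n=67, p=3, q=3
  n=80, p=3, q=4

Final answer: 80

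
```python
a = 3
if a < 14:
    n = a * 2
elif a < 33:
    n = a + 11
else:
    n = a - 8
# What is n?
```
Trace:
  a=3
  a=3, n=6

Final answer: 6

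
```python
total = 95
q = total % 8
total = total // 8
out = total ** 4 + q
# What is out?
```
Trace:
  total=95
  total=95, q=7
  total=11, q=7
  total=11, q=7, out=14648

Final answer: 14648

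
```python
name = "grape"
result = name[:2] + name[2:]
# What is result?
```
Trace:
  name='grape'
  name='grape', result='grape'

Final answer: 'grape'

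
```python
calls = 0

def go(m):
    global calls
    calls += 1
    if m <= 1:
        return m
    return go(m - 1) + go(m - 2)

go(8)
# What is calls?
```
Call trace (a repeated sub-call is expanded the first time; later identical calls just restate its return value):
go(m=8)
  go(m=7)
    go(m=6)
      go(m=5)
        go(m=4)
          go(m=3)
            go(m=2)
              go(m=1)
              -> return 1
              go(m=0)
              -> return 0
            -> return 1
            go(m=1)
            -> return 1
          -> return 2
          go(m=2) -> return 1  (same call as traced above)
        -> return 3
        go(m=3) -> return 2  (same call as traced above)
      -> return 5
      go(m=4) -> return 3  (same call as traced above)
    -> return 8
    go(m=5) -> return 5  (same call as traced above)
  -> return 13
  go(m=6) -> return 8  (same call as traced above)
-> return 21

calls is incremented once per call, so count the calls in each subtree. Let C(m) = number of calls made by go(m).
C(0) = C(1) = 1 (base case, no recursion); C(m) = 1 + C(m - 1) + C(m - 2) otherwise.
C(2) = 1 + C(1) + C(0) = 1 + 1 + 1 = 3
C(3) = 1 + C(2) + C(1) = 1 + 3 + 1 = 5
C(4) = 1 + C(3) + C(2) = 1 + 5 + 3 = 9
C(5) = 1 + C(4) + C(3) = 1 + 9 + 5 = 15
C(6) = 1 + C(5) + C(4) = 1 + 15 + 9 = 25
C(7) = 1 + C(6) + C(5) = 1 + 25 + 15 = 41
C(8) = 1 + C(7) + C(6) = 1 + 41 + 25 = 67
calls = C(8) = 67

Final answer: 67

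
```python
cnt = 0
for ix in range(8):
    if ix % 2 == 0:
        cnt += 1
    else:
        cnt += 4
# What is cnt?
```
Trace:
  cnt=0
  cnt=1, ix=0
  cnt=5, ix=1
  cnt=6, ix=2
  cnt=10, ix=3
  cnt=11, ix=4
  cnt=15, ix=5
  cnt=16, ix=6
  cnt=20, ix=7

Final answer: 20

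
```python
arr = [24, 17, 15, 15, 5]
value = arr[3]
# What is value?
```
Trace:
  arr=[24, 17, 15, 15, 5]
  arr=[24, 17, 15, 15, 5], value=15

Final answer: 15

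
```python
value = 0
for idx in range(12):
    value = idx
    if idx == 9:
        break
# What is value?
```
Trace:
  value=0
  value=0, idx=0
  value=1, idx=1
  value=2, idx=2
  value=3, idx=3
  value=4, idx=4
  value=5, idx=5
  value=6, idx=6
  value=7, idx=7
  value=8, idx=8
  value=9, idx=9

Final answer: 9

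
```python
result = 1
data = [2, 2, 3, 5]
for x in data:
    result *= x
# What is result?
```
Trace:
  result=1
  result=2, x=2
  result=4, x=2
  result=12, x=3
  result=60, x=5

Final answer: 60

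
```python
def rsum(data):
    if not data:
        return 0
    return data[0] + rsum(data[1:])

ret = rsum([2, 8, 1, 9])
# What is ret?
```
Call trace:
rsum(data=[2, 8, 1, 9])
  rsum(data=[8, 1, 9])
    rsum(data=[1, 9])
      rsum(data=[9])
        rsum(data=[])
        -> return 0
      -> return 9
    -> return 10
  -> return 18
-> return 20

Final answer: 20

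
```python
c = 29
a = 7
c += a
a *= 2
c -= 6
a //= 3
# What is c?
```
Trace:
  c=29
  c=29, a=7
  c=36, a=7
  c=36, a=14
  c=30, a=14
  c=30, a=4

Final answer: 30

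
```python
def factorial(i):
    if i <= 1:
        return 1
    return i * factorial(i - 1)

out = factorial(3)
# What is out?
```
Call trace:
factorial(i=3)
  factorial(i=2)
    factorial(i=1)
    -> return 1
  -> return 2
-> return 6

Final answer: 6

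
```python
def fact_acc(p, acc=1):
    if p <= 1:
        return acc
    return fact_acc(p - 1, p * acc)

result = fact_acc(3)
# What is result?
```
Call trace:
fact_acc(p=3, acc=1)
  fact_acc(p=2, acc=3)
    fact_acc(p=1, acc=6)
    -> return 6
  -> return 6
-> return 6

Final answer: 6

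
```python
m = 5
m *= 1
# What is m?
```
Trace:
  m=5
  m=5

Final answer: 5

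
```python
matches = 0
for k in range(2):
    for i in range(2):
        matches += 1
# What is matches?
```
Trace:
  matches=0
  matches=1, k=0, i=0
  matches=2, k=0, i=1
  matches=3, k=1, i=0
  matches=4, k=1, i=1

Final answer: 4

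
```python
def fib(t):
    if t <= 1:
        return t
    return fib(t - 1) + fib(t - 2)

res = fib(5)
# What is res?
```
Call trace (a repeated sub-call is expanded the first time; later identical calls just restate its return value):
fib(t=5)
  fib(t=4)
    fib(t=3)
      fib(t=2)
        fib(t=1)
        -> return 1
        fib(t=0)
        -> return 0
      -> return 1
      fib(t=1)
      -> return 1
    -> return 2
    fib(t=2) -> return 1  (same call as traced above)
  -> return 3
  fib(t=3) -> return 2  (same call as traced above)
-> return 5

Final answer: 5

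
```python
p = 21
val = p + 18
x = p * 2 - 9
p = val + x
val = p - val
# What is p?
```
Trace:
  p=21
  p=21, val=39
  p=21, val=39, x=33
  p=72, val=39, x=33
  p=72, val=33, x=33

Final answer: 72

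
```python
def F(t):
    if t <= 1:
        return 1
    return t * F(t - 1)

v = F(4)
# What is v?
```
Call trace:
F(t=4)
  F(t=3)
    F(t=2)
      F(t=1)
      -> return 1
    -> return 2
  -> return 6
-> return 24

Final answer: 24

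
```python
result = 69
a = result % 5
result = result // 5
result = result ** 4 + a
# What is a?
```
Trace:
  result=69
  result=69, a=4
  result=13, a=4
  result=28565, a=4

Final answer: 4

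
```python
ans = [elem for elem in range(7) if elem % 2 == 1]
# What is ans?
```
Trace:
  elem=0
  elem=1
  elem=2
  elem=3
  elem=4
  elem=5
  elem=6
  ans=[1, 3, 5]

Final answer: [1, 3, 5]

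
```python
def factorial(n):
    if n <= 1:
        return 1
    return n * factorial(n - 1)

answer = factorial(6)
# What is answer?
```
Call trace:
factorial(n=6)
  factorial(n=5)
    factorial(n=4)
      factorial(n=3)
        factorial(n=2)
          factorial(n=1)
          -> return 1
        -> return 2
      -> return 6
    -> return 24
  -> return 120
-> return 720

Final answer: 720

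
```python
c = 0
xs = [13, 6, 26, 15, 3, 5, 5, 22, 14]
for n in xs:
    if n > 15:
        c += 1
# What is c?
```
Trace:
  c=0
  c=0, n=13
  c=0, n=6
  c=1, n=26
  c=1, n=15
  c=1, n=3
  c=1, n=5
  c=1, n=5
  c=2, n=22
  c=2, n=14

Final answer: 2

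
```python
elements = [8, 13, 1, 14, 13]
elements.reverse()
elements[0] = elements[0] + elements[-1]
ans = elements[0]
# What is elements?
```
Trace:
  elements=[8, 13, 1, 14, 13]
  elements=[13, 14, 1, 13, 8]
  elements=[21, 14, 1, 13, 8]
  elements=[21, 14, 1, 13, 8], ans=21

Final answer: [21, 14, 1, 13, 8]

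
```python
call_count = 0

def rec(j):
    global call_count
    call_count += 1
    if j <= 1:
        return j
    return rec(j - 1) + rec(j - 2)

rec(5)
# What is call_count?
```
Call trace (a repeated sub-call is expanded the first time; later identical calls just restate its return value):
rec(j=5)
  rec(j=4)
    rec(j=3)
      rec(j=2)
        rec(j=1)
        -> return 1
        rec(j=0)
        -> return 0
      -> return 1
      rec(j=1)
      -> return 1
    -> return 2
    rec(j=2) -> return 1  (same call as traced above)
  -> return 3
  rec(j=3) -> return 2  (same call as traced above)
-> return 5

call_count is incremented once per call, so count the calls in each subtree. Let C(j) = number of calls made by rec(j).
C(0) = C(1) = 1 (base case, no recursion); C(j) = 1 + C(j - 1) + C(j - 2) otherwise.
C(2) = 1 + C(1) + C(0) = 1 + 1 + 1 = 3
C(3) = 1 + C(2) + C(1) = 1 + 3 + 1 = 5
C(4) = 1 + C(3) + C(2) = 1 + 5 + 3 = 9
C(5) = 1 + C(4) + C(3) = 1 + 9 + 5 = 15
call_count = C(5) = 15

Final answer: 15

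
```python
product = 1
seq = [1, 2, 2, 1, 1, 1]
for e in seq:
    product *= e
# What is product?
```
Trace:
  product=1
  product=1, e=1
  product=2, e=2
  product=4, e=2
  product=4, e=1
  product=4, e=1
  product=4, e=1

Final answer: 4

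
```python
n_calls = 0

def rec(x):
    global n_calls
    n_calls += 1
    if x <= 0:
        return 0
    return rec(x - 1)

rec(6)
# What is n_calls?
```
Call trace:
rec(x=6)
  rec(x=5)
    rec(x=4)
      rec(x=3)
        rec(x=2)
          rec(x=1)
            rec(x=0)
            -> return 0
          -> return 0
        -> return 0
      -> return 0
    -> return 0
  -> return 0
-> return 0

n_calls is incremented once per call. rec is entered once for each x = 6, 5, 4, 3, 2, 1, 0 (the x <= 0 call returns without recursing), i.e. 6 + 1 calls.
n_calls = 7

Final answer: 7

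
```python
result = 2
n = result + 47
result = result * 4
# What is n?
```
Trace:
  result=2
  result=2, n=49
  result=8, n=49

Final answer: 49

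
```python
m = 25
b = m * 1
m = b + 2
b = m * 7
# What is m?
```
Trace:
  m=25
  m=25, b=25
  m=27, b=25
  m=27, b=189

Final answer: 27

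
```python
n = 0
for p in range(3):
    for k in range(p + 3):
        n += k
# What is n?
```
Trace:
  n=0
  n=0, p=0, k=0
  n=1, p=0, k=1
  n=3, p=0, k=2
  n=3, p=1, k=0
  n=4, p=1, k=1
  n=6, p=1, k=2
  n=9, p=1, k=3
  n=9, p=2, k=0
  n=10, p=2, k=1
  n=12, p=2, k=2
  n=15, p=2, k=3
  n=19, p=2, k=4

Final answer: 19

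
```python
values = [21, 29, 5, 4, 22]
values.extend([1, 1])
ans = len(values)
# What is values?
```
Trace:
  values=[21, 29, 5, 4, 22]
  values=[21, 29, 5, 4, 22, 1, 1]
  values=[21, 29, 5, 4, 22, 1, 1], ans=7

Final answer: [21, 29, 5, 4, 22, 1, 1]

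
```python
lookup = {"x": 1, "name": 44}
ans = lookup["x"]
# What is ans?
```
Trace:
  lookup={'x': 1, 'name': 44}
  lookup={'x': 1, 'name': 44}, ans=1

Final answer: 1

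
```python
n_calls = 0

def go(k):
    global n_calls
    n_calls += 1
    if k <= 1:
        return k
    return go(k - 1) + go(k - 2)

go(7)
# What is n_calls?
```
Call trace (a repeated sub-call is expanded the first time; later identical calls just restate its return value):
go(k=7)
  go(k=6)
    go(k=5)
      go(k=4)
        go(k=3)
          go(k=2)
            go(k=1)
            -> return 1
            go(k=0)
            -> return 0
          -> return 1
          go(k=1)
          -> return 1
        -> return 2
        go(k=2) -> return 1  (same call as traced above)
      -> return 3
      go(k=3) -> return 2  (same call as traced above)
    -> return 5
    go(k=4) -> return 3  (same call as traced above)
  -> return 8
  go(k=5) -> return 5  (same call as traced above)
-> return 13

n_calls is incremented once per call, so count the calls in each subtree. Let C(k) = number of calls made by go(k).
C(0) = C(1) = 1 (base case, no recursion); C(k) = 1 + C(k - 1) + C(k - 2) otherwise.
C(2) = 1 + C(1) + C(0) = 1 + 1 + 1 = 3
C(3) = 1 + C(2) + C(1) = 1 + 3 + 1 = 5
C(4) = 1 + C(3) + C(2) = 1 + 5 + 3 = 9
C(5) = 1 + C(4) + C(3) = 1 + 9 + 5 = 15
C(6) = 1 + C(5) + C(4) = 1 + 15 + 9 = 25
C(7) = 1 + C(6) + C(5) = 1 + 25 + 15 = 41
n_calls = C(7) = 41

Final answer: 41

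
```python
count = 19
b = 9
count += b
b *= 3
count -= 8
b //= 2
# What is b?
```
Trace:
  count=19
  count=19, b=9
  count=28, b=9
  count=28, b=27
  count=20, b=27
  count=20, b=13

Final answer: 13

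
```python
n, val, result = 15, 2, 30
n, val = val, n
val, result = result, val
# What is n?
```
Trace:
  n=15, val=2, result=30
  n=2, val=15, result=30
  n=2, val=30, result=15

Final answer: 2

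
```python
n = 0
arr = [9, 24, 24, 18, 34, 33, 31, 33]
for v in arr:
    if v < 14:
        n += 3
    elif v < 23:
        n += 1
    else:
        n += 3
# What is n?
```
Trace:
  n=0
  n=3, v=9
  n=6, v=24
  n=9, v=24
  n=10, v=18
  n=13, v=34
  n=16, v=33
  n=19, v=31
  n=22, v=33

Final answer: 22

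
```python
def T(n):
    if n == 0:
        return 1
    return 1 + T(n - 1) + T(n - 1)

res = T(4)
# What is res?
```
Call trace (a repeated sub-call is expanded the first time; later identical calls just restate its return value):
T(n=4)
  T(n=3)
    T(n=2)
      T(n=1)
        T(n=0)
        -> return 1
        T(n=0)
        -> return 1
      -> return 3
      T(n=1) -> return 3  (same call as traced above)
    -> return 7
    T(n=2) -> return 7  (same call as traced above)
  -> return 15
  T(n=3) -> return 15  (same call as traced above)
-> return 31

Final answer: 31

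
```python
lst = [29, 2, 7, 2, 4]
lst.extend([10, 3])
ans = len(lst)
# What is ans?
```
Trace:
  lst=[29, 2, 7, 2, 4]
  lst=[29, 2, 7, 2, 4, 10, 3]
  lst=[29, 2, 7, 2, 4, 10, 3], ans=7

Final answer: 7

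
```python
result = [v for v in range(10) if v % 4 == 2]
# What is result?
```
Trace:
  v=0
  v=1
  v=2
  v=3
  v=4
  v=5
  v=6
  v=7
  v=8
  v=9
  result=[2, 6]

Final answer: [2, 6]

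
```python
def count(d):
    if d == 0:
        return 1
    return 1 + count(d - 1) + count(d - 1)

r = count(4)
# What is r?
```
Call trace (a repeated sub-call is expanded the first time; later identical calls just restate its return value):
count(d=4)
  count(d=3)
    count(d=2)
      count(d=1)
        count(d=0)
        -> return 1
        count(d=0)
        -> return 1
      -> return 3
      count(d=1) -> return 3  (same call as traced above)
    -> return 7
    count(d=2) -> return 7  (same call as traced above)
  -> return 15
  count(d=3) -> return 15  (same call as traced above)
-> return 31

Final answer: 31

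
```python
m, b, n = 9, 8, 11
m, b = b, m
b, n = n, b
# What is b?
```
Trace:
  m=9, b=8, n=11
  m=8, b=9, n=11
  m=8, b=11, n=9

Final answer: 11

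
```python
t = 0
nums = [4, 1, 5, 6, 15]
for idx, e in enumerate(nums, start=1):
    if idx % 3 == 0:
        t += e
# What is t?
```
Trace:
  t=0
  t=0, idx=1, e=4
  t=0, idx=2, e=1
  t=5, idx=3, e=5
  t=5, idx=4, e=6
  t=5, idx=5, e=15

Final answer: 5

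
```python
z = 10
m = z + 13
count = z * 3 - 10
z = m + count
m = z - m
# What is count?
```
Trace:
  z=10
  z=10, m=23
  z=10, m=23, count=20
  z=43, m=23, count=20
  z=43, m=20, count=20

Final answer: 20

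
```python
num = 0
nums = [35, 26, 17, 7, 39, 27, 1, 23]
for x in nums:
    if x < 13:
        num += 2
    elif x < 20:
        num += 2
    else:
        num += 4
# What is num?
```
Trace:
  num=0
  num=4, x=35
  num=8, x=26
  num=10, x=17
  num=12, x=7
  num=16, x=39
  num=20, x=27
  num=22, x=1
  num=26, x=23

Final answer: 26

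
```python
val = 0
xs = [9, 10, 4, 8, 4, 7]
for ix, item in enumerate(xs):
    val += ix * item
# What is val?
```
Trace:
  val=0
  val=0, ix=0, item=9
  val=10, ix=1, item=10
  val=18, ix=2, item=4
  val=42, ix=3, item=8
  val=58, ix=4, item=4
  val=93, ix=5, item=7

Final answer: 93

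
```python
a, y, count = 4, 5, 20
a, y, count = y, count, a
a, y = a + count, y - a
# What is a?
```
Trace:
  a=4, y=5, count=20
  a=5, y=20, count=4
  a=9, y=15, count=4

Final answer: 9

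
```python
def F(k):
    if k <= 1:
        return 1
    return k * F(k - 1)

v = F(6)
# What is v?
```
Call trace:
F(k=6)
  F(k=5)
    F(k=4)
      F(k=3)
        F(k=2)
          F(k=1)
          -> return 1
        -> return 2
      -> return 6
    -> return 24
  -> return 120
-> return 720

Final answer: 720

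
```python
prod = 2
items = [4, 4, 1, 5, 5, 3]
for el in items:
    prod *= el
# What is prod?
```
Trace:
  prod=2
  prod=8, el=4
  prod=32, el=4
  prod=32, el=1
  prod=160, el=5
  prod=800, el=5
  prod=2400, el=3

Final answer: 2400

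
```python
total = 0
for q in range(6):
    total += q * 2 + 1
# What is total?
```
Trace:
  total=0
  total=1, q=0
  total=4, q=1
  total=9, q=2
  total=16, q=3
  total=25, q=4
  total=36, q=5

Final answer: 36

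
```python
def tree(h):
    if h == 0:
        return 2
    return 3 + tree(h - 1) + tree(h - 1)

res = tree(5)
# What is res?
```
Call trace (a repeated sub-call is expanded the first time; later identical calls just restate its return value):
tree(h=5)
  tree(h=4)
    tree(h=3)
      tree(h=2)
        tree(h=1)
          tree(h=0)
          -> return 2
          tree(h=0)
          -> return 2
        -> return 7
        tree(h=1) -> return 7  (same call as traced above)
      -> return 17
      tree(h=2) -> return 17  (same call as traced above)
    -> return 37
    tree(h=3) -> return 37  (same call as traced above)
  -> return 77
  tree(h=4) -> return 77  (same call as traced above)
-> return 157

Final answer: 157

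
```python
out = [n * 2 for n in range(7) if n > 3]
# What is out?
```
Trace:
  n=0
  n=1
  n=2
  n=3
  n=4
  n=5
  n=6
  out=[8, 10, 12]

Final answer: [8, 10, 12]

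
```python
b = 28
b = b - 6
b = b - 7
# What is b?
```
Trace:
  b=28
  b=22
  b=15

Final answer: 15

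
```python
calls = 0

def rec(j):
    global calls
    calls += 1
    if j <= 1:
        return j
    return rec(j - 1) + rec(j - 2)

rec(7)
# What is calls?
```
Call trace (a repeated sub-call is expanded the first time; later identical calls just restate its return value):
rec(j=7)
  rec(j=6)
    rec(j=5)
      rec(j=4)
        rec(j=3)
          rec(j=2)
            rec(j=1)
            -> return 1
            rec(j=0)
            -> return 0
          -> return 1
          rec(j=1)
          -> return 1
        -> return 2
        rec(j=2) -> return 1  (same call as traced above)
      -> return 3
      rec(j=3) -> return 2  (same call as traced above)
    -> return 5
    rec(j=4) -> return 3  (same call as traced above)
  -> return 8
  rec(j=5) -> return 5  (same call as traced above)
-> return 13

calls is incremented once per call, so count the calls in each subtree. Let C(j) = number of calls made by rec(j).
C(0) = C(1) = 1 (base case, no recursion); C(j) = 1 + C(j - 1) + C(j - 2) otherwise.
C(2) = 1 + C(1) + C(0) = 1 + 1 + 1 = 3
C(3) = 1 + C(2) + C(1) = 1 + 3 + 1 = 5
C(4) = 1 + C(3) + C(2) = 1 + 5 + 3 = 9
C(5) = 1 + C(4) + C(3) = 1 + 9 + 5 = 15
C(6) = 1 + C(5) + C(4) = 1 + 15 + 9 = 25
C(7) = 1 + C(6) + C(5) = 1 + 25 + 15 = 41
calls = C(7) = 41

Final answer: 41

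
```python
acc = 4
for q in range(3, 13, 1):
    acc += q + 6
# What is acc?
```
Trace:
  acc=4
  acc=13, q=3
  acc=23, q=4
  acc=34, q=5
  acc=46, q=6
  acc=59, q=7
  acc=73, q=8
  acc=88, q=9
  acc=104, q=10
  acc=121, q=11
  acc=139, q=12

Final answer: 139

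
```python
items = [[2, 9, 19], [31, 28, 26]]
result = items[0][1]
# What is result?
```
Trace:
  items=[[2, 9, 19], [31, 28, 26]]
  items=[[2, 9, 19], [31, 28, 26]], result=9

Final answer: 9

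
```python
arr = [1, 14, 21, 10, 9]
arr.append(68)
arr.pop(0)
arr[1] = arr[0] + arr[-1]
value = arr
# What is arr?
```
Trace:
  arr=[1, 14, 21, 10, 9]
  arr=[1, 14, 21, 10, 9, 68]
  arr=[14, 21, 10, 9, 68]
  arr=[14, 82, 10, 9, 68]
  arr=[14, 82, 10, 9, 68], value=[14, 82, 10, 9, 68]

Final answer: [14, 82, 10, 9, 68]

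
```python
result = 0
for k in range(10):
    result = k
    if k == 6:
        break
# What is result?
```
Trace:
  result=0
  result=0, k=0
  result=1, k=1
  result=2, k=2
  result=3, k=3
  result=4, k=4
  result=5, k=5
  result=6, k=6

Final answer: 6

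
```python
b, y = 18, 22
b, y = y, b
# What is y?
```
Trace:
  b=18, y=22
  b=22, y=18

Final answer: 18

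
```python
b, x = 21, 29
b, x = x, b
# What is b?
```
Trace:
  b=21, x=29
  b=29, x=21

Final answer: 29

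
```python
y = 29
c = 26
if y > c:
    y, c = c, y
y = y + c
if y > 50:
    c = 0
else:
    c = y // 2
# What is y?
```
Trace:
  y=29
  y=29, c=26
  y=26, c=29
  y=55, c=29
  y=55, c=0

Final answer: 55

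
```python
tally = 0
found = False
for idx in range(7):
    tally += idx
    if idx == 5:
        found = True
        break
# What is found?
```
Trace:
  tally=0
  tally=0, found=False
  tally=0, found=False, idx=0
  tally=1, found=False, idx=1
  tally=3, found=False, idx=2
  tally=6, found=False, idx=3
  tally=10, found=False, idx=4
  tally=15, found=True, idx=5

Final answer: True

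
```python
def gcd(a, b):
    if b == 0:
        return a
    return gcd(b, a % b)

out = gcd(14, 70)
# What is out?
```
Call trace:
gcd(a=14, b=70)
  gcd(a=70, b=14)
    gcd(a=14, b=0)
    -> return 14
  -> return 14
-> return 14

Final answer: 14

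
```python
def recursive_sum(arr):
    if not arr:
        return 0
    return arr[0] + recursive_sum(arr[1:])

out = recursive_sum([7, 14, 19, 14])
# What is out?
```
Call trace:
recursive_sum(arr=[7, 14, 19, 14])
  recursive_sum(arr=[14, 19, 14])
    recursive_sum(arr=[19, 14])
      recursive_sum(arr=[14])
        recursive_sum(arr=[])
        -> return 0
      -> return 14
    -> return 33
  -> return 47
-> return 54

Final answer: 54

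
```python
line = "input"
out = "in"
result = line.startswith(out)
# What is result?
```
Trace:
  line='input'
  line='input', out='in'
  line='input', out='in', result=True

Final answer: True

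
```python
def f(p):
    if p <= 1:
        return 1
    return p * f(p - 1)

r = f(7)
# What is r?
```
Call trace:
f(p=7)
  f(p=6)
    f(p=5)
      f(p=4)
        f(p=3)
          f(p=2)
            f(p=1)
            -> return 1
          -> return 2
        -> return 6
      -> return 24
    -> return 120
  -> return 720
-> return 5040

Final answer: 5040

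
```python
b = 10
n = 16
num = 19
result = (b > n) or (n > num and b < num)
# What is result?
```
Trace:
  b=10
  b=10, n=16
  b=10, n=16, num=19
  b=10, n=16, num=19, result=False

Final answer: False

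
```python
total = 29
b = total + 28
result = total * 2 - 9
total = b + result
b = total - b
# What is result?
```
Trace:
  total=29
  total=29, b=57
  total=29, b=57, result=49
  total=106, b=57, result=49
  total=106, b=49, result=49

Final answer: 49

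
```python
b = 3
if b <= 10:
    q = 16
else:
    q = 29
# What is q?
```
Trace:
  b=3
  b=3, q=16

Final answer: 16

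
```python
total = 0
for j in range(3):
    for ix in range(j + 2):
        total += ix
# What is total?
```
Trace:
  total=0
  total=0, j=0, ix=0
  total=1, j=0, ix=1
  total=1, j=1, ix=0
  total=2, j=1, ix=1
  total=4, j=1, ix=2
  total=4, j=2, ix=0
  total=5, j=2, ix=1
  total=7, j=2, ix=2
  total=10, j=2, ix=3

Final answer: 10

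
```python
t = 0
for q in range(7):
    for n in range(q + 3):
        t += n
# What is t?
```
Trace:
  t=0
  t=0, q=0, n=0
  t=1, q=0, n=1
  t=3, q=0, n=2
  t=3, q=1, n=0
  t=4, q=1, n=1
  t=6, q=1, n=2
  t=9, q=1, n=3
  t=9, q=2, n=0
  t=10, q=2, n=1
  t=12, q=2, n=2
  t=15, q=2, n=3
  t=19, q=2, n=4
  t=19, q=3, n=0
  t=20, q=3, n=1
  t=22, q=3, n=2
  t=25, q=3, n=3
  t=29, q=3, n=4
  t=34, q=3, n=5
  t=34, q=4, n=0
  t=35, q=4, n=1
  t=37, q=4, n=2
  t=40, q=4, n=3
  t=44, q=4, n=4
  t=49, q=4, n=5
  t=55, q=4, n=6
  t=55, q=5, n=0
  t=56, q=5, n=1
  t=58, q=5, n=2
  t=61, q=5, n=3
  t=65, q=5, n=4
  t=70, q=5, n=5
  t=76, q=5, n=6
  t=83, q=5, n=7
  t=83, q=6, n=0
  t=84, q=6, n=1
  t=86, q=6, n=2
  t=89, q=6, n=3
  t=93, q=6, n=4
  t=98, q=6, n=5
  t=104, q=6, n=6
  t=111, q=6, n=7
  t=119, q=6, n=8

Final answer: 119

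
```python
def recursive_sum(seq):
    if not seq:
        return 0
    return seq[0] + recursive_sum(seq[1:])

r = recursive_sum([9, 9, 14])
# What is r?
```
Call trace:
recursive_sum(seq=[9, 9, 14])
  recursive_sum(seq=[9, 14])
    recursive_sum(seq=[14])
      recursive_sum(seq=[])
      -> return 0
    -> return 14
  -> return 23
-> return 32

Final answer: 32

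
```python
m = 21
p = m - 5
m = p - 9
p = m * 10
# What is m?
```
Trace:
  m=21
  m=21, p=16
  m=7, p=16
  m=7, p=70

Final answer: 7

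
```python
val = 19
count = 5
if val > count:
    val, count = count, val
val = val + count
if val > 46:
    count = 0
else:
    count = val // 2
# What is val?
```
Trace:
  val=19
  val=19, count=5
  val=5, count=19
  val=24, count=19
  val=24, count=12

Final answer: 24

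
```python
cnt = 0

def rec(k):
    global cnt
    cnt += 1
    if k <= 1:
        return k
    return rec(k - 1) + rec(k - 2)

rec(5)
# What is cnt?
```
Call trace (a repeated sub-call is expanded the first time; later identical calls just restate its return value):
rec(k=5)
  rec(k=4)
    rec(k=3)
      rec(k=2)
        rec(k=1)
        -> return 1
        rec(k=0)
        -> return 0
      -> return 1
      rec(k=1)
      -> return 1
    -> return 2
    rec(k=2) -> return 1  (same call as traced above)
  -> return 3
  rec(k=3) -> return 2  (same call as traced above)
-> return 5

cnt is incremented once per call, so count the calls in each subtree. Let C(k) = number of calls made by rec(k).
C(0) = C(1) = 1 (base case, no recursion); C(k) = 1 + C(k - 1) + C(k - 2) otherwise.
C(2) = 1 + C(1) + C(0) = 1 + 1 + 1 = 3
C(3) = 1 + C(2) + C(1) = 1 + 3 + 1 = 5
C(4) = 1 + C(3) + C(2) = 1 + 5 + 3 = 9
C(5) = 1 + C(4) + C(3) = 1 + 9 + 5 = 15
cnt = C(5) = 15

Final answer: 15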